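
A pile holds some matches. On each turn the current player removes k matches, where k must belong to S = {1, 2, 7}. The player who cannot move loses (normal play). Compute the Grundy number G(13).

G(0) = 0
G(1) = mex{0} = 1
G(2) = mex{1,0} = 2
G(3) = mex{2,1} = 0
G(4) = mex{0,2} = 1
G(5) = mex{1,0} = 2
G(6) = mex{2,1} = 0
G(7) = mex{0,2,0} = 1
G(8) = mex{1,0,1} = 2
G(9) = mex{2,1,2} = 0
G(10) = mex{0,2,0} = 1
G(11) = mex{1,0,1} = 2
G(12) = mex{2,1,2} = 0
G(13) = mex{0,2,0} = 1

1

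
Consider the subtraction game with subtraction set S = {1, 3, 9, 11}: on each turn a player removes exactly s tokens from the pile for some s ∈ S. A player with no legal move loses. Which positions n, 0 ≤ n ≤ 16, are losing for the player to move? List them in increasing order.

0, 2, 4, 6, 8, 10, 12, 14, 16

n :  0  1  2  3  4  5  6  7  8  9 10 11 12 13 14 15 16
G :  0  1  0  1  0  1  0  1  0  1  0  1  0  1  0  1  0
P-positions are exactly the n with G(n) = 0.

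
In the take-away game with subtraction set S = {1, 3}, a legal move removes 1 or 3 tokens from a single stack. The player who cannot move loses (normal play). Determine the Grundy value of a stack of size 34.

G(0) = 0
G(1) = mex{0} = 1
G(2) = mex{1} = 0
G(3) = mex{0,0} = 1
G(4) = mex{1,1} = 0
G(5) = mex{0,0} = 1
G(6) = mex{1,1} = 0
G(7) = mex{0,0} = 1
G(8) = mex{1,1} = 0
G(9) = mex{0,0} = 1
G(10) = mex{1,1} = 0
G(11) = mex{0,0} = 1
G(12) = mex{1,1} = 0
G(13) = mex{0,0} = 1
G(14) = mex{1,1} = 0
G(15) = mex{0,0} = 1
G(16) = mex{1,1} = 0
G(17) = mex{0,0} = 1
G(18) = mex{1,1} = 0
G(19) = mex{0,0} = 1
G(20) = mex{1,1} = 0
G(21) = mex{0,0} = 1
G(22) = mex{1,1} = 0
G(23) = mex{0,0} = 1
G(24) = mex{1,1} = 0
G(25) = mex{0,0} = 1
G(26) = mex{1,1} = 0
G(27) = mex{0,0} = 1
G(28) = mex{1,1} = 0
G(29) = mex{0,0} = 1
G(30) = mex{1,1} = 0
G(31) = mex{0,0} = 1
G(32) = mex{1,1} = 0
G(33) = mex{0,0} = 1
G(34) = mex{1,1} = 0

0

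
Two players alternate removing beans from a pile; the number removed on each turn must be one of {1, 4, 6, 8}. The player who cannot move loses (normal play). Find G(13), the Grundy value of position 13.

G(0) = 0
G(1) = mex{0} = 1
G(2) = mex{1} = 0
G(3) = mex{0} = 1
G(4) = mex{1,0} = 2
G(5) = mex{2,1} = 0
G(6) = mex{0,0,0} = 1
G(7) = mex{1,1,1} = 0
G(8) = mex{0,2,0,0} = 1
G(9) = mex{1,0,1,1} = 2
G(10) = mex{2,1,2,0} = 3
G(11) = mex{3,0,0,1} = 2
G(12) = mex{2,1,1,2} = 0
G(13) = mex{0,2,0,0} = 1

1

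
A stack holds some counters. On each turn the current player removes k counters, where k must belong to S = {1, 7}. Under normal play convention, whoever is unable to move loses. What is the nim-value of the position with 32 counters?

n :  0  1  2  3  4  5  6  7  8  9 10 11 12 13 14 15 16 17 18 19 20 21 22 23 24 25 26 27 28 29 30 31 32
G :  0  1  0  1  0  1  0  1  0  1  0  1  0  1  0  1  0  1  0  1  0  1  0  1  0  1  0  1  0  1  0  1  0

0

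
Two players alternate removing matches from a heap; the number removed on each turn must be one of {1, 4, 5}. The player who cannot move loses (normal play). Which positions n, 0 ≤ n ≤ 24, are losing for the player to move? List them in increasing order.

G(0) = 0
G(1) = mex{0} = 1
G(2) = mex{1} = 0
G(3) = mex{0} = 1
G(4) = mex{1,0} = 2
G(5) = mex{2,1,0} = 3
G(6) = mex{3,0,1} = 2
G(7) = mex{2,1,0} = 3
G(8) = mex{3,2,1} = 0
G(9) = mex{0,3,2} = 1
G(10) = mex{1,2,3} = 0
G(11) = mex{0,3,2} = 1
G(12) = mex{1,0,3} = 2
G(13) = mex{2,1,0} = 3
G(14) = mex{3,0,1} = 2
G(15) = mex{2,1,0} = 3
G(16) = mex{3,2,1} = 0
G(17) = mex{0,3,2} = 1
G(18) = mex{1,2,3} = 0
G(19) = mex{0,3,2} = 1
G(20) = mex{1,0,3} = 2
G(21) = mex{2,1,0} = 3
G(22) = mex{3,0,1} = 2
G(23) = mex{2,1,0} = 3
G(24) = mex{3,2,1} = 0
P-positions are exactly the n with G(n) = 0.

0, 2, 8, 10, 16, 18, 24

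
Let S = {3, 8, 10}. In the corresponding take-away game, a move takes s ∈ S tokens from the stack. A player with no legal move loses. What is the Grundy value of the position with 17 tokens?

n :  0  1  2  3  4  5  6  7  8  9 10 11 12 13 14 15 16 17
G :  0  0  0  1  1  1  0  0  2  1  1  3  2  0  2  3  1  3

3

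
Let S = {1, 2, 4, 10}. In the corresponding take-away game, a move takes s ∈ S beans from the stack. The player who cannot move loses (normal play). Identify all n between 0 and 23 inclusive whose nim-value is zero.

n :  0  1  2  3  4  5  6  7  8  9 10 11 12 13 14 15 16 17 18 19 20 21 22 23
G :  0  1  2  0  1  2  0  1  2  0  1  2  0  1  2  0  1  2  0  1  2  0  1  2
P-positions are exactly the n with G(n) = 0.

0, 3, 6, 9, 12, 15, 18, 21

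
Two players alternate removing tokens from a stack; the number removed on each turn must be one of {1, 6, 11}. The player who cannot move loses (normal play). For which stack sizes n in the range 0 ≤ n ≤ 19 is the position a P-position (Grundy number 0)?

0, 2, 4, 7, 9, 12, 14, 16, 19

n :  0  1  2  3  4  5  6  7  8  9 10 11 12 13 14 15 16 17 18 19
G :  0  1  0  1  0  1  2  0  1  0  1  2  0  1  0  1  0  1  2  0
P-positions are exactly the n with G(n) = 0.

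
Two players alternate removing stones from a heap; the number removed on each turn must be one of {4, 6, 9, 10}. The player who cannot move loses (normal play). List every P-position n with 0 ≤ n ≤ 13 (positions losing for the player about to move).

0, 1, 2, 3

G(0) = 0
G(1) = mex{} = 0
G(2) = mex{} = 0
G(3) = mex{} = 0
G(4) = mex{0} = 1
G(5) = mex{0} = 1
G(6) = mex{0,0} = 1
G(7) = mex{0,0} = 1
G(8) = mex{1,0} = 2
G(9) = mex{1,0,0} = 2
G(10) = mex{1,1,0,0} = 2
G(11) = mex{1,1,0,0} = 2
G(12) = mex{2,1,0,0} = 3
G(13) = mex{2,1,1,0} = 3
P-positions are exactly the n with G(n) = 0.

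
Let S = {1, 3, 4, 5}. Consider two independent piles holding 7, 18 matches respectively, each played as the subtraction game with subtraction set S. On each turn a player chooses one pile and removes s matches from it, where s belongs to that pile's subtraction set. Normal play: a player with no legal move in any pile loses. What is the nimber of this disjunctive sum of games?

3

All piles use S = {1, 3, 4, 5}:
G(0) = 0
G(1) = mex{0} = 1
G(2) = mex{1} = 0
G(3) = mex{0,0} = 1
G(4) = mex{1,1,0} = 2
G(5) = mex{2,0,1,0} = 3
G(6) = mex{3,1,0,1} = 2
G(7) = mex{2,2,1,0} = 3
G(8) = mex{3,3,2,1} = 0
G(9) = mex{0,2,3,2} = 1
G(10) = mex{1,3,2,3} = 0
G(11) = mex{0,0,3,2} = 1
G(12) = mex{1,1,0,3} = 2
G(13) = mex{2,0,1,0} = 3
G(14) = mex{3,1,0,1} = 2
G(15) = mex{2,2,1,0} = 3
G(16) = mex{3,3,2,1} = 0
G(17) = mex{0,2,3,2} = 1
G(18) = mex{1,3,2,3} = 0
Pile A: G(7) = 3.
Pile B: G(18) = 0.
Combined Grundy value = 3 ⊕ 0 = 3.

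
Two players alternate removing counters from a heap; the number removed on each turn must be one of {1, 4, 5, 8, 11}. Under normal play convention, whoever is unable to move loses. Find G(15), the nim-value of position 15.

G(0) = 0
G(1) = mex{0} = 1
G(2) = mex{1} = 0
G(3) = mex{0} = 1
G(4) = mex{1,0} = 2
G(5) = mex{2,1,0} = 3
G(6) = mex{3,0,1} = 2
G(7) = mex{2,1,0} = 3
G(8) = mex{3,2,1,0} = 4
G(9) = mex{4,3,2,1} = 0
G(10) = mex{0,2,3,0} = 1
G(11) = mex{1,3,2,1,0} = 4
G(12) = mex{4,4,3,2,1} = 0
G(13) = mex{0,0,4,3,0} = 1
G(14) = mex{1,1,0,2,1} = 3
G(15) = mex{3,4,1,3,2} = 0

0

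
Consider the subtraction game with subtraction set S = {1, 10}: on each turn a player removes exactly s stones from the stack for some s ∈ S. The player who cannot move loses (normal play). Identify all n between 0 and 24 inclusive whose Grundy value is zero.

n :  0  1  2  3  4  5  6  7  8  9 10 11 12 13 14 15 16 17 18 19 20 21 22 23 24
G :  0  1  0  1  0  1  0  1  0  1  2  0  1  0  1  0  1  0  1  0  1  2  0  1  0
P-positions are exactly the n with G(n) = 0.

0, 2, 4, 6, 8, 11, 13, 15, 17, 19, 22, 24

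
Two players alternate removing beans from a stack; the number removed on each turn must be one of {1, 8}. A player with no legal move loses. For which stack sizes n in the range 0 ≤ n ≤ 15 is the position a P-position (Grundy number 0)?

0, 2, 4, 6, 9, 11, 13, 15

n :  0  1  2  3  4  5  6  7  8  9 10 11 12 13 14 15
G :  0  1  0  1  0  1  0  1  2  0  1  0  1  0  1  0
P-positions are exactly the n with G(n) = 0.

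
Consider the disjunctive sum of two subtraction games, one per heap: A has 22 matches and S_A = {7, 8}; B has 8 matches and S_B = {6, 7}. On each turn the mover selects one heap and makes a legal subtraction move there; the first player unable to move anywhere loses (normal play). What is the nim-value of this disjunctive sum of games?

Heap A, S = {7, 8}:
G(0) = 0
G(1) = mex{} = 0
G(2) = mex{} = 0
G(3) = mex{} = 0
G(4) = mex{} = 0
G(5) = mex{} = 0
G(6) = mex{} = 0
G(7) = mex{0} = 1
G(8) = mex{0,0} = 1
G(9) = mex{0,0} = 1
G(10) = mex{0,0} = 1
G(11) = mex{0,0} = 1
G(12) = mex{0,0} = 1
G(13) = mex{0,0} = 1
G(14) = mex{1,0} = 2
G(15) = mex{1,1} = 0
G(16) = mex{1,1} = 0
G(17) = mex{1,1} = 0
G(18) = mex{1,1} = 0
G(19) = mex{1,1} = 0
G(20) = mex{1,1} = 0
G(21) = mex{2,1} = 0
G(22) = mex{0,2} = 1
G_A(22) = 1.
Heap B, S = {6, 7}:
n : 0 1 2 3 4 5 6 7 8
G : 0 0 0 0 0 0 1 1 1
G_B(8) = 1.
Combined Grundy value = 1 ⊕ 1 = 0.

0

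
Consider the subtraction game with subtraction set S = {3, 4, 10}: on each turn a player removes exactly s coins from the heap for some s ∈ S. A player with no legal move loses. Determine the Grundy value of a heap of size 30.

0

n :  0  1  2  3  4  5  6  7  8  9 10 11 12 13 14 15 16 17 18 19 20 21 22 23 24 25 26 27 28 29 30
G :  0  0  0  1  1  1  2  0  0  0  1  1  1  2  0  0  0  1  1  1  2  0  0  0  1  1  1  2  0  0  0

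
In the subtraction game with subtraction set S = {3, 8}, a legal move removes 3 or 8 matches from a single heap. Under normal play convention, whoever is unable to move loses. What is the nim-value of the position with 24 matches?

n :  0  1  2  3  4  5  6  7  8  9 10 11 12 13 14 15 16 17 18 19 20 21 22 23 24
G :  0  0  0  1  1  1  0  0  2  1  1  0  0  0  1  1  1  0  0  2  1  1  0  0  0

0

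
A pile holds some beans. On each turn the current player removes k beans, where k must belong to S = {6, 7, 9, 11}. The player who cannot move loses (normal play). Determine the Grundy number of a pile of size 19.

n :  0  1  2  3  4  5  6  7  8  9 10 11 12 13 14 15 16 17 18 19
G :  0  0  0  0  0  0  1  1  1  1  1  1  2  2  2  2  2  0  0  0

0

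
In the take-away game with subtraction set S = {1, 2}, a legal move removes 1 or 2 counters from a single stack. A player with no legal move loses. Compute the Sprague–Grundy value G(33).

0

G(0) = 0
G(1) = mex{0} = 1
G(2) = mex{1,0} = 2
G(3) = mex{2,1} = 0
G(4) = mex{0,2} = 1
G(5) = mex{1,0} = 2
G(6) = mex{2,1} = 0
G(7) = mex{0,2} = 1
G(8) = mex{1,0} = 2
G(9) = mex{2,1} = 0
G(10) = mex{0,2} = 1
G(11) = mex{1,0} = 2
G(12) = mex{2,1} = 0
G(13) = mex{0,2} = 1
G(14) = mex{1,0} = 2
G(15) = mex{2,1} = 0
G(16) = mex{0,2} = 1
G(17) = mex{1,0} = 2
G(18) = mex{2,1} = 0
G(19) = mex{0,2} = 1
G(20) = mex{1,0} = 2
G(21) = mex{2,1} = 0
G(22) = mex{0,2} = 1
G(23) = mex{1,0} = 2
G(24) = mex{2,1} = 0
G(25) = mex{0,2} = 1
G(26) = mex{1,0} = 2
G(27) = mex{2,1} = 0
G(28) = mex{0,2} = 1
G(29) = mex{1,0} = 2
G(30) = mex{2,1} = 0
G(31) = mex{0,2} = 1
G(32) = mex{1,0} = 2
G(33) = mex{2,1} = 0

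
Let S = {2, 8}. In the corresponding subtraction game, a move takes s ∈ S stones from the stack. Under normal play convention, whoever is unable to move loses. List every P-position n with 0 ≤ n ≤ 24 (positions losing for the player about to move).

G(0) = 0
G(1) = mex{} = 0
G(2) = mex{0} = 1
G(3) = mex{0} = 1
G(4) = mex{1} = 0
G(5) = mex{1} = 0
G(6) = mex{0} = 1
G(7) = mex{0} = 1
G(8) = mex{1,0} = 2
G(9) = mex{1,0} = 2
G(10) = mex{2,1} = 0
G(11) = mex{2,1} = 0
G(12) = mex{0,0} = 1
G(13) = mex{0,0} = 1
G(14) = mex{1,1} = 0
G(15) = mex{1,1} = 0
G(16) = mex{0,2} = 1
G(17) = mex{0,2} = 1
G(18) = mex{1,0} = 2
G(19) = mex{1,0} = 2
G(20) = mex{2,1} = 0
G(21) = mex{2,1} = 0
G(22) = mex{0,0} = 1
G(23) = mex{0,0} = 1
G(24) = mex{1,1} = 0
P-positions are exactly the n with G(n) = 0.

0, 1, 4, 5, 10, 11, 14, 15, 20, 21, 24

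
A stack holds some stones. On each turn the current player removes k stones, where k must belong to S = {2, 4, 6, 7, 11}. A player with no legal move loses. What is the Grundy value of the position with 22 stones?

2

G(0) = 0
G(1) = mex{} = 0
G(2) = mex{0} = 1
G(3) = mex{0} = 1
G(4) = mex{1,0} = 2
G(5) = mex{1,0} = 2
G(6) = mex{2,1,0} = 3
G(7) = mex{2,1,0,0} = 3
G(8) = mex{3,2,1,0} = 4
G(9) = mex{3,2,1,1} = 0
G(10) = mex{4,3,2,1} = 0
G(11) = mex{0,3,2,2,0} = 1
G(12) = mex{0,4,3,2,0} = 1
G(13) = mex{1,0,3,3,1} = 2
G(14) = mex{1,0,4,3,1} = 2
G(15) = mex{2,1,0,4,2} = 3
G(16) = mex{2,1,0,0,2} = 3
G(17) = mex{3,2,1,0,3} = 4
G(18) = mex{3,2,1,1,3} = 0
G(19) = mex{4,3,2,1,4} = 0
G(20) = mex{0,3,2,2,0} = 1
G(21) = mex{0,4,3,2,0} = 1
G(22) = mex{1,0,3,3,1} = 2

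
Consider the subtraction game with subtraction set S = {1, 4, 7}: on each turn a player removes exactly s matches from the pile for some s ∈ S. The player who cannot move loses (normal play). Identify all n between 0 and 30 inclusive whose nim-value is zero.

0, 2, 5, 8, 10, 13, 16, 18, 21, 24, 26, 29

G(0) = 0
G(1) = mex{0} = 1
G(2) = mex{1} = 0
G(3) = mex{0} = 1
G(4) = mex{1,0} = 2
G(5) = mex{2,1} = 0
G(6) = mex{0,0} = 1
G(7) = mex{1,1,0} = 2
G(8) = mex{2,2,1} = 0
G(9) = mex{0,0,0} = 1
G(10) = mex{1,1,1} = 0
G(11) = mex{0,2,2} = 1
G(12) = mex{1,0,0} = 2
G(13) = mex{2,1,1} = 0
G(14) = mex{0,0,2} = 1
G(15) = mex{1,1,0} = 2
G(16) = mex{2,2,1} = 0
G(17) = mex{0,0,0} = 1
G(18) = mex{1,1,1} = 0
G(19) = mex{0,2,2} = 1
G(20) = mex{1,0,0} = 2
G(21) = mex{2,1,1} = 0
G(22) = mex{0,0,2} = 1
G(23) = mex{1,1,0} = 2
G(24) = mex{2,2,1} = 0
G(25) = mex{0,0,0} = 1
G(26) = mex{1,1,1} = 0
G(27) = mex{0,2,2} = 1
G(28) = mex{1,0,0} = 2
G(29) = mex{2,1,1} = 0
G(30) = mex{0,0,2} = 1
P-positions are exactly the n with G(n) = 0.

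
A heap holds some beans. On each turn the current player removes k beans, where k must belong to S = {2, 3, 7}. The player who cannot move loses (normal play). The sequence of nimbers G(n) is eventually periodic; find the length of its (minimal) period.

5

n :  0  1  2  3  4  5  6  7  8  9 10 11 12 13 14
G :  0  0  1  1  2  0  0  1  1  2  0  0  1  1  2
G(n+5) = G(n) holds for n = 0,…,6 (a full window of length max(S) = 7), so the sequence is purely periodic with period 5.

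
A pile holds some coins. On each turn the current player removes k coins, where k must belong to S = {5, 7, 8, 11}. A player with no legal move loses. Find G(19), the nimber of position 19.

n :  0  1  2  3  4  5  6  7  8  9 10 11 12 13 14 15 16 17 18 19
G :  0  0  0  0  0  1  1  1  1  1  2  2  2  2  2  3  0  0  0  0

0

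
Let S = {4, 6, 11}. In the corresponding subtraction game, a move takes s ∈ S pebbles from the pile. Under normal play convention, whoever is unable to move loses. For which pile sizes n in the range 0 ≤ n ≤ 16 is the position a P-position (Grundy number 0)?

0, 1, 2, 3, 10, 15

n :  0  1  2  3  4  5  6  7  8  9 10 11 12 13 14 15 16
G :  0  0  0  0  1  1  1  1  2  2  0  2  3  3  1  0  2
P-positions are exactly the n with G(n) = 0.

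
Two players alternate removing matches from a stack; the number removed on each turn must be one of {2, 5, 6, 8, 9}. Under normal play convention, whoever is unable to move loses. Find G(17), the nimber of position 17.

1

n :  0  1  2  3  4  5  6  7  8  9 10 11 12 13 14 15 16 17
G :  0  0  1  1  0  2  1  3  2  2  3  0  2  1  0  0  1  1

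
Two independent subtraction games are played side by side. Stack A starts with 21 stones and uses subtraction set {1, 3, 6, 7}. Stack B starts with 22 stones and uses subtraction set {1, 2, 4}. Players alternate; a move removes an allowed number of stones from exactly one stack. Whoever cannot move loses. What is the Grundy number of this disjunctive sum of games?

2

Stack A, S = {1, 3, 6, 7}:
n :  0  1  2  3  4  5  6  7  8  9 10 11 12 13 14 15 16 17 18 19 20 21
G :  0  1  0  1  0  1  2  3  2  3  2  3  0  1  0  1  0  1  2  3  2  3
G_A(21) = 3.
Stack B, S = {1, 2, 4}:
n :  0  1  2  3  4  5  6  7  8  9 10 11 12 13 14 15 16 17 18 19 20 21 22
G :  0  1  2  0  1  2  0  1  2  0  1  2  0  1  2  0  1  2  0  1  2  0  1
G_B(22) = 1.
Combined Grundy value = 3 ⊕ 1 = 2.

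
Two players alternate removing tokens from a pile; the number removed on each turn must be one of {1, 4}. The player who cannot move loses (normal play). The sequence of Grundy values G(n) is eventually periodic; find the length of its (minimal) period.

n :  0  1  2  3  4  5  6  7  8  9 10 11 12 13 14
G :  0  1  0  1  2  0  1  0  1  2  0  1  0  1  2
G(n+5) = G(n) holds for n = 0,…,3 (a full window of length max(S) = 4), so the sequence is purely periodic with period 5.

5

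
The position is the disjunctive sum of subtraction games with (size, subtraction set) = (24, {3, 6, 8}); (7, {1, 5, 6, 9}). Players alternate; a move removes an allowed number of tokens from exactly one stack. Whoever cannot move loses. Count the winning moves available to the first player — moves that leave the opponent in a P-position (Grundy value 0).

Stack A, S = {3, 6, 8}:
n :  0  1  2  3  4  5  6  7  8  9 10 11 12 13 14 15 16 17 18 19 20 21 22 23 24
G :  0  0  0  1  1  1  2  2  2  3  3  0  0  0  1  1  1  2  2  2  3  3  0  0  0
G_A(24) = 0.
Stack B, S = {1, 5, 6, 9}:
n : 0 1 2 3 4 5 6 7
G : 0 1 0 1 0 1 2 3
G_B(7) = 3.
Combined Grundy value = 0 ⊕ 3 = 3.
A winning move leaves total XOR = 0, i.e. changes one component's Grundy value g to g ⊕ X where X is the current total.
Stack A: need g' = 0⊕3 = 3. Options: 24−3→G=3, 24−6→G=2, 24−8→G=1. Hits: 1.
Stack B: need g' = 3⊕3 = 0. Options: 7−1→G=2, 7−5→G=0, 7−6→G=1. Hits: 1.

2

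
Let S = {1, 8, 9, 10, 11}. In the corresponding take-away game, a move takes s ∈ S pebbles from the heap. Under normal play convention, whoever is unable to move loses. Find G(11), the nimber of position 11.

3

n :  0  1  2  3  4  5  6  7  8  9 10 11
G :  0  1  0  1  0  1  0  1  2  3  2  3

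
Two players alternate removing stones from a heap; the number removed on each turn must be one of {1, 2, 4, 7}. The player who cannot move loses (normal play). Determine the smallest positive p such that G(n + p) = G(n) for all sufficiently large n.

3

G(0) = 0
G(1) = mex{0} = 1
G(2) = mex{1,0} = 2
G(3) = mex{2,1} = 0
G(4) = mex{0,2,0} = 1
G(5) = mex{1,0,1} = 2
G(6) = mex{2,1,2} = 0
G(7) = mex{0,2,0,0} = 1
G(8) = mex{1,0,1,1} = 2
G(9) = mex{2,1,2,2} = 0
G(10) = mex{0,2,0,0} = 1
G(11) = mex{1,0,1,1} = 2
G(12) = mex{2,1,2,2} = 0
G(13) = mex{0,2,0,0} = 1
G(14) = mex{1,0,1,1} = 2
G(n+3) = G(n) holds for n = 0,…,6 (a full window of length max(S) = 7), so the sequence is purely periodic with period 3.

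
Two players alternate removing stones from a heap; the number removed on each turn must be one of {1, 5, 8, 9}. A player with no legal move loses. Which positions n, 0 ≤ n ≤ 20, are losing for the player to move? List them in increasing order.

n :  0  1  2  3  4  5  6  7  8  9 10 11 12 13 14 15 16 17 18 19 20
G :  0  1  0  1  0  1  0  1  2  3  2  3  2  3  2  3  0  1  0  1  0
P-positions are exactly the n with G(n) = 0.

0, 2, 4, 6, 16, 18, 20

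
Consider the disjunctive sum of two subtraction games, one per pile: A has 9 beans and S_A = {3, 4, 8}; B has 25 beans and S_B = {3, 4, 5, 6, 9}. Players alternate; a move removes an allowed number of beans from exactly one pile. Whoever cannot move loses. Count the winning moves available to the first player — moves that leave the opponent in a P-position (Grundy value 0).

Pile A, S = {3, 4, 8}:
G(0) = 0
G(1) = mex{} = 0
G(2) = mex{} = 0
G(3) = mex{0} = 1
G(4) = mex{0,0} = 1
G(5) = mex{0,0} = 1
G(6) = mex{1,0} = 2
G(7) = mex{1,1} = 0
G(8) = mex{1,1,0} = 2
G(9) = mex{2,1,0} = 3
G_A(9) = 3.
Pile B, S = {3, 4, 5, 6, 9}:
G(0) = 0
G(1) = mex{} = 0
G(2) = mex{} = 0
G(3) = mex{0} = 1
G(4) = mex{0,0} = 1
G(5) = mex{0,0,0} = 1
G(6) = mex{1,0,0,0} = 2
G(7) = mex{1,1,0,0} = 2
G(8) = mex{1,1,1,0} = 2
G(9) = mex{2,1,1,1,0} = 3
G(10) = mex{2,2,1,1,0} = 3
G(11) = mex{2,2,2,1,0} = 3
G(12) = mex{3,2,2,2,1} = 0
G(13) = mex{3,3,2,2,1} = 0
G(14) = mex{3,3,3,2,1} = 0
G(15) = mex{0,3,3,3,2} = 1
G(16) = mex{0,0,3,3,2} = 1
G(17) = mex{0,0,0,3,2} = 1
G(18) = mex{1,0,0,0,3} = 2
G(19) = mex{1,1,0,0,3} = 2
G(20) = mex{1,1,1,0,3} = 2
G(21) = mex{2,1,1,1,0} = 3
G(22) = mex{2,2,1,1,0} = 3
G(23) = mex{2,2,2,1,0} = 3
G(24) = mex{3,2,2,2,1} = 0
G(25) = mex{3,3,2,2,1} = 0
G_B(25) = 0.
Combined Grundy value = 3 ⊕ 0 = 3.
A winning move leaves total XOR = 0, i.e. changes one component's Grundy value g to g ⊕ X where X is the current total.
Pile A: need g' = 3⊕3 = 0. Options: 9−3→G=2, 9−4→G=1, 9−8→G=0. Hits: 1.
Pile B: need g' = 0⊕3 = 3. Options: 25−3→G=3, 25−4→G=3, 25−5→G=2, 25−6→G=2, 25−9→G=1. Hits: 2.

3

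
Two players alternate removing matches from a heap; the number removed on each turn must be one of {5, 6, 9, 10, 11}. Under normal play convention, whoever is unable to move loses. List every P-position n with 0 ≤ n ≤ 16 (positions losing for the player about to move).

G(0) = 0
G(1) = mex{} = 0
G(2) = mex{} = 0
G(3) = mex{} = 0
G(4) = mex{} = 0
G(5) = mex{0} = 1
G(6) = mex{0,0} = 1
G(7) = mex{0,0} = 1
G(8) = mex{0,0} = 1
G(9) = mex{0,0,0} = 1
G(10) = mex{1,0,0,0} = 2
G(11) = mex{1,1,0,0,0} = 2
G(12) = mex{1,1,0,0,0} = 2
G(13) = mex{1,1,0,0,0} = 2
G(14) = mex{1,1,1,0,0} = 2
G(15) = mex{2,1,1,1,0} = 3
G(16) = mex{2,2,1,1,1} = 0
P-positions are exactly the n with G(n) = 0.

0, 1, 2, 3, 4, 16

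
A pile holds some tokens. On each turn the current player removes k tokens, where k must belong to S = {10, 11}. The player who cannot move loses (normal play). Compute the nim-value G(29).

n :  0  1  2  3  4  5  6  7  8  9 10 11 12 13 14 15 16 17 18 19 20 21 22 23 24 25 26 27 28 29
G :  0  0  0  0  0  0  0  0  0  0  1  1  1  1  1  1  1  1  1  1  2  0  0  0  0  0  0  0  0  0

0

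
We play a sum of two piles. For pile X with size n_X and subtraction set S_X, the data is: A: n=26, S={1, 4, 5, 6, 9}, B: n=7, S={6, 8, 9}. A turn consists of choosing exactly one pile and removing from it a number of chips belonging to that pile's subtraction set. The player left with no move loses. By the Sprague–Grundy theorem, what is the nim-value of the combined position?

3

Pile A, S = {1, 4, 5, 6, 9}:
n :  0  1  2  3  4  5  6  7  8  9 10 11 12 13 14 15 16 17 18 19 20 21 22 23 24 25 26
G :  0  1  0  1  2  3  2  3  4  5  0  1  0  1  2  3  2  3  4  5  0  1  0  1  2  3  2
G_A(26) = 2.
Pile B, S = {6, 8, 9}:
G(0) = 0
G(1) = mex{} = 0
G(2) = mex{} = 0
G(3) = mex{} = 0
G(4) = mex{} = 0
G(5) = mex{} = 0
G(6) = mex{0} = 1
G(7) = mex{0} = 1
G_B(7) = 1.
Combined Grundy value = 2 ⊕ 1 = 3.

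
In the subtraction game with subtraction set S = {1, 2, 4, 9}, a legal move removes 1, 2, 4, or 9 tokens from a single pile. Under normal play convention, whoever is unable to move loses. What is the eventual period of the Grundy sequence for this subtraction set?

11

G(0) = 0
G(1) = mex{0} = 1
G(2) = mex{1,0} = 2
G(3) = mex{2,1} = 0
G(4) = mex{0,2,0} = 1
G(5) = mex{1,0,1} = 2
G(6) = mex{2,1,2} = 0
G(7) = mex{0,2,0} = 1
G(8) = mex{1,0,1} = 2
G(9) = mex{2,1,2,0} = 3
G(10) = mex{3,2,0,1} = 4
G(11) = mex{4,3,1,2} = 0
G(12) = mex{0,4,2,0} = 1
G(13) = mex{1,0,3,1} = 2
G(14) = mex{2,1,4,2} = 0
G(15) = mex{0,2,0,0} = 1
G(16) = mex{1,0,1,1} = 2
G(17) = mex{2,1,2,2} = 0
G(18) = mex{0,2,0,3} = 1
G(19) = mex{1,0,1,4} = 2
G(20) = mex{2,1,2,0} = 3
G(21) = mex{3,2,0,1} = 4
G(22) = mex{4,3,1,2} = 0
G(23) = mex{0,4,2,0} = 1
G(n+11) = G(n) holds for n = 0,…,8 (a full window of length max(S) = 9), so the sequence is purely periodic with period 11.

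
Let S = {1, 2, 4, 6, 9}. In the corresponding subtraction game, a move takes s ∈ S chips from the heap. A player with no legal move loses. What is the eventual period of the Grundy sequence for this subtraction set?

8

G(0) = 0
G(1) = mex{0} = 1
G(2) = mex{1,0} = 2
G(3) = mex{2,1} = 0
G(4) = mex{0,2,0} = 1
G(5) = mex{1,0,1} = 2
G(6) = mex{2,1,2,0} = 3
G(7) = mex{3,2,0,1} = 4
G(8) = mex{4,3,1,2} = 0
G(9) = mex{0,4,2,0,0} = 1
G(10) = mex{1,0,3,1,1} = 2
G(11) = mex{2,1,4,2,2} = 0
G(12) = mex{0,2,0,3,0} = 1
G(13) = mex{1,0,1,4,1} = 2
G(14) = mex{2,1,2,0,2} = 3
G(15) = mex{3,2,0,1,3} = 4
G(16) = mex{4,3,1,2,4} = 0
G(17) = mex{0,4,2,0,0} = 1
G(18) = mex{1,0,3,1,1} = 2
G(n+8) = G(n) holds for n = 0,…,8 (a full window of length max(S) = 9), so the sequence is purely periodic with period 8.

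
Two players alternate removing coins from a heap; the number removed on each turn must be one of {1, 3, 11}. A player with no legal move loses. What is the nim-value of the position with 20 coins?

0

n :  0  1  2  3  4  5  6  7  8  9 10 11 12 13 14 15 16 17 18 19 20
G :  0  1  0  1  0  1  0  1  0  1  0  1  0  1  0  1  0  1  0  1  0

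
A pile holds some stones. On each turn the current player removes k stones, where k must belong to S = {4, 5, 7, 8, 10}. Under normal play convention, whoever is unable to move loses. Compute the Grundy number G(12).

3

n :  0  1  2  3  4  5  6  7  8  9 10 11 12
G :  0  0  0  0  1  1  1  1  2  2  2  2  3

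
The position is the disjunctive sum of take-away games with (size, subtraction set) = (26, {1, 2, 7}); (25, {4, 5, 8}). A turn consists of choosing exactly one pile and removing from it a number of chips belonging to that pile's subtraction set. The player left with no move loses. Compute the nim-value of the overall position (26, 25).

Pile A, S = {1, 2, 7}:
G(0) = 0
G(1) = mex{0} = 1
G(2) = mex{1,0} = 2
G(3) = mex{2,1} = 0
G(4) = mex{0,2} = 1
G(5) = mex{1,0} = 2
G(6) = mex{2,1} = 0
G(7) = mex{0,2,0} = 1
G(8) = mex{1,0,1} = 2
G(9) = mex{2,1,2} = 0
G(10) = mex{0,2,0} = 1
G(11) = mex{1,0,1} = 2
G(12) = mex{2,1,2} = 0
G(13) = mex{0,2,0} = 1
G(14) = mex{1,0,1} = 2
G(15) = mex{2,1,2} = 0
G(16) = mex{0,2,0} = 1
G(17) = mex{1,0,1} = 2
G(18) = mex{2,1,2} = 0
G(19) = mex{0,2,0} = 1
G(20) = mex{1,0,1} = 2
G(21) = mex{2,1,2} = 0
G(22) = mex{0,2,0} = 1
G(23) = mex{1,0,1} = 2
G(24) = mex{2,1,2} = 0
G(25) = mex{0,2,0} = 1
G(26) = mex{1,0,1} = 2
G_A(26) = 2.
Pile B, S = {4, 5, 8}:
n :  0  1  2  3  4  5  6  7  8  9 10 11 12 13 14 15 16 17 18 19 20 21 22 23 24 25
G :  0  0  0  0  1  1  1  1  2  2  2  2  0  0  0  0  1  1  1  1  2  2  2  2  0  0
G_B(25) = 0.
Combined Grundy value = 2 ⊕ 0 = 2.

2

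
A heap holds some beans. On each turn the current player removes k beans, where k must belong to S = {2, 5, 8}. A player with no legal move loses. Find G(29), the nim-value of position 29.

1

n :  0  1  2  3  4  5  6  7  8  9 10 11 12 13 14 15 16 17 18 19 20 21 22 23 24 25 26 27 28 29
G :  0  0  1  1  0  2  1  0  2  1  0  0  1  1  0  2  1  0  2  1  0  0  1  1  0  2  1  0  2  1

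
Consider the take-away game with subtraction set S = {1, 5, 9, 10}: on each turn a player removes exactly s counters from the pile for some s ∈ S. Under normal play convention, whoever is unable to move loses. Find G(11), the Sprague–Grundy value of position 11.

n :  0  1  2  3  4  5  6  7  8  9 10 11
G :  0  1  0  1  0  1  0  1  0  1  2  3

3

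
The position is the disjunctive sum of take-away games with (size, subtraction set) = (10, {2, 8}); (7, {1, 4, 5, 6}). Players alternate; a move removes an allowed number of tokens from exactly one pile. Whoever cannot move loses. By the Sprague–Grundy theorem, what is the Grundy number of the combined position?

3

Pile A, S = {2, 8}:
n :  0  1  2  3  4  5  6  7  8  9 10
G :  0  0  1  1  0  0  1  1  2  2  0
G_A(10) = 0.
Pile B, S = {1, 4, 5, 6}:
n : 0 1 2 3 4 5 6 7
G : 0 1 0 1 2 3 2 3
G_B(7) = 3.
Combined Grundy value = 0 ⊕ 3 = 3.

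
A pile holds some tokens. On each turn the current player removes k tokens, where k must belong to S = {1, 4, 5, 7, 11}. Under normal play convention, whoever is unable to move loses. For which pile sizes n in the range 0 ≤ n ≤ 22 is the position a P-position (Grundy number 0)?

0, 2, 8, 10, 16, 18

n :  0  1  2  3  4  5  6  7  8  9 10 11 12 13 14 15 16 17 18 19 20 21 22
G :  0  1  0  1  2  3  2  3  0  1  0  1  2  3  2  3  0  1  0  1  2  3  2
P-positions are exactly the n with G(n) = 0.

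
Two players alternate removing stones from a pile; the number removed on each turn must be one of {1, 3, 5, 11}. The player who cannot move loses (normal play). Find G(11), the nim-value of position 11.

1

n :  0  1  2  3  4  5  6  7  8  9 10 11
G :  0  1  0  1  0  1  0  1  0  1  0  1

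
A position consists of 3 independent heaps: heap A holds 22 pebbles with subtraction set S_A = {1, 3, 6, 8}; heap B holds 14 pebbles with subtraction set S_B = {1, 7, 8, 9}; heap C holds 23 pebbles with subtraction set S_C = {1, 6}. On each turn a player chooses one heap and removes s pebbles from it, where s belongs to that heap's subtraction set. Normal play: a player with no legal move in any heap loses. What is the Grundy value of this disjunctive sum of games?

2

Heap A, S = {1, 3, 6, 8}:
n :  0  1  2  3  4  5  6  7  8  9 10 11 12 13 14 15 16 17 18 19 20 21 22
G :  0  1  0  1  0  1  2  3  2  0  1  0  1  0  1  2  3  2  0  1  0  1  0
G_A(22) = 0.
Heap B, S = {1, 7, 8, 9}:
n :  0  1  2  3  4  5  6  7  8  9 10 11 12 13 14
G :  0  1  0  1  0  1  0  1  2  3  2  3  2  3  2
G_B(14) = 2.
Heap C, S = {1, 6}:
G(0) = 0
G(1) = mex{0} = 1
G(2) = mex{1} = 0
G(3) = mex{0} = 1
G(4) = mex{1} = 0
G(5) = mex{0} = 1
G(6) = mex{1,0} = 2
G(7) = mex{2,1} = 0
G(8) = mex{0,0} = 1
G(9) = mex{1,1} = 0
G(10) = mex{0,0} = 1
G(11) = mex{1,1} = 0
G(12) = mex{0,2} = 1
G(13) = mex{1,0} = 2
G(14) = mex{2,1} = 0
G(15) = mex{0,0} = 1
G(16) = mex{1,1} = 0
G(17) = mex{0,0} = 1
G(18) = mex{1,1} = 0
G(19) = mex{0,2} = 1
G(20) = mex{1,0} = 2
G(21) = mex{2,1} = 0
G(22) = mex{0,0} = 1
G(23) = mex{1,1} = 0
G_C(23) = 0.
Combined Grundy value = 0 ⊕ 2 ⊕ 0 = 2.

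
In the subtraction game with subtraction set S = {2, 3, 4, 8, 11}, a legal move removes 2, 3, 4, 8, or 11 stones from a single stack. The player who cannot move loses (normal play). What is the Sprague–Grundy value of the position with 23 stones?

2

n :  0  1  2  3  4  5  6  7  8  9 10 11 12 13 14 15 16 17 18 19 20 21 22 23
G :  0  0  1  1  2  2  0  0  1  1  2  2  3  0  4  1  5  2  3  0  0  1  1  2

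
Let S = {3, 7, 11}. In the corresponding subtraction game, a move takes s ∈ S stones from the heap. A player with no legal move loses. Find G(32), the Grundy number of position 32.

1

n :  0  1  2  3  4  5  6  7  8  9 10 11 12 13 14 15 16 17 18 19 20 21 22 23 24 25 26 27 28 29 30 31 32
G :  0  0  0  1  1  1  0  2  2  1  0  3  2  1  0  0  0  1  1  1  0  2  2  1  0  3  2  1  0  0  0  1  1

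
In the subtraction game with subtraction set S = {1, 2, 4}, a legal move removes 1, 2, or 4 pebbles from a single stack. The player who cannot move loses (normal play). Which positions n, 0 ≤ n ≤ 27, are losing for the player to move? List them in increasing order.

0, 3, 6, 9, 12, 15, 18, 21, 24, 27

G(0) = 0
G(1) = mex{0} = 1
G(2) = mex{1,0} = 2
G(3) = mex{2,1} = 0
G(4) = mex{0,2,0} = 1
G(5) = mex{1,0,1} = 2
G(6) = mex{2,1,2} = 0
G(7) = mex{0,2,0} = 1
G(8) = mex{1,0,1} = 2
G(9) = mex{2,1,2} = 0
G(10) = mex{0,2,0} = 1
G(11) = mex{1,0,1} = 2
G(12) = mex{2,1,2} = 0
G(13) = mex{0,2,0} = 1
G(14) = mex{1,0,1} = 2
G(15) = mex{2,1,2} = 0
G(16) = mex{0,2,0} = 1
G(17) = mex{1,0,1} = 2
G(18) = mex{2,1,2} = 0
G(19) = mex{0,2,0} = 1
G(20) = mex{1,0,1} = 2
G(21) = mex{2,1,2} = 0
G(22) = mex{0,2,0} = 1
G(23) = mex{1,0,1} = 2
G(24) = mex{2,1,2} = 0
G(25) = mex{0,2,0} = 1
G(26) = mex{1,0,1} = 2
G(27) = mex{2,1,2} = 0
P-positions are exactly the n with G(n) = 0.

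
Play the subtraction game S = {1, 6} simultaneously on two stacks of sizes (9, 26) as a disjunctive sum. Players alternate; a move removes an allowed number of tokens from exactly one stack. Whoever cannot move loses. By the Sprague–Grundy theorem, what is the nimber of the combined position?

All stacks use S = {1, 6}:
n :  0  1  2  3  4  5  6  7  8  9 10 11 12 13 14 15 16 17 18 19 20 21 22 23 24 25 26
G :  0  1  0  1  0  1  2  0  1  0  1  0  1  2  0  1  0  1  0  1  2  0  1  0  1  0  1
Stack A: G(9) = 0.
Stack B: G(26) = 1.
Combined Grundy value = 0 ⊕ 1 = 1.

1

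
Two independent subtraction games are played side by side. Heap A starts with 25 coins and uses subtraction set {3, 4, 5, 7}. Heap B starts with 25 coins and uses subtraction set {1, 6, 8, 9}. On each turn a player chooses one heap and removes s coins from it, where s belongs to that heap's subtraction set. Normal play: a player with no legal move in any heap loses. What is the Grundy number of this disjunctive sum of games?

0

Heap A, S = {3, 4, 5, 7}:
G(0) = 0
G(1) = mex{} = 0
G(2) = mex{} = 0
G(3) = mex{0} = 1
G(4) = mex{0,0} = 1
G(5) = mex{0,0,0} = 1
G(6) = mex{1,0,0} = 2
G(7) = mex{1,1,0,0} = 2
G(8) = mex{1,1,1,0} = 2
G(9) = mex{2,1,1,0} = 3
G(10) = mex{2,2,1,1} = 0
G(11) = mex{2,2,2,1} = 0
G(12) = mex{3,2,2,1} = 0
G(13) = mex{0,3,2,2} = 1
G(14) = mex{0,0,3,2} = 1
G(15) = mex{0,0,0,2} = 1
G(16) = mex{1,0,0,3} = 2
G(17) = mex{1,1,0,0} = 2
G(18) = mex{1,1,1,0} = 2
G(19) = mex{2,1,1,0} = 3
G(20) = mex{2,2,1,1} = 0
G(21) = mex{2,2,2,1} = 0
G(22) = mex{3,2,2,1} = 0
G(23) = mex{0,3,2,2} = 1
G(24) = mex{0,0,3,2} = 1
G(25) = mex{0,0,0,2} = 1
G_A(25) = 1.
Heap B, S = {1, 6, 8, 9}:
n :  0  1  2  3  4  5  6  7  8  9 10 11 12 13 14 15 16 17 18 19 20 21 22 23 24 25
G :  0  1  0  1  0  1  2  0  1  2  3  2  3  2  0  1  2  0  1  0  1  0  1  2  0  1
G_B(25) = 1.
Combined Grundy value = 1 ⊕ 1 = 0.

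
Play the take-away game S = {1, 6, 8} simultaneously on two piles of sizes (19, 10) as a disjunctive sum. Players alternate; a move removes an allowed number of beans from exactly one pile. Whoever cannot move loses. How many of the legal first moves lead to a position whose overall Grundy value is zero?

All piles use S = {1, 6, 8}:
G(0) = 0
G(1) = mex{0} = 1
G(2) = mex{1} = 0
G(3) = mex{0} = 1
G(4) = mex{1} = 0
G(5) = mex{0} = 1
G(6) = mex{1,0} = 2
G(7) = mex{2,1} = 0
G(8) = mex{0,0,0} = 1
G(9) = mex{1,1,1} = 0
G(10) = mex{0,0,0} = 1
G(11) = mex{1,1,1} = 0
G(12) = mex{0,2,0} = 1
G(13) = mex{1,0,1} = 2
G(14) = mex{2,1,2} = 0
G(15) = mex{0,0,0} = 1
G(16) = mex{1,1,1} = 0
G(17) = mex{0,0,0} = 1
G(18) = mex{1,1,1} = 0
G(19) = mex{0,2,0} = 1
Pile A: G(19) = 1.
Pile B: G(10) = 1.
Combined Grundy value = 1 ⊕ 1 = 0.
A winning move leaves total XOR = 0, i.e. changes one component's Grundy value g to g ⊕ X where X is the current total.
Pile A: target g' = 1⊕0 = 1, but every legal move changes the Grundy value (mex property), so 0 moves.
Pile B: target g' = 1⊕0 = 1, but every legal move changes the Grundy value (mex property), so 0 moves.

0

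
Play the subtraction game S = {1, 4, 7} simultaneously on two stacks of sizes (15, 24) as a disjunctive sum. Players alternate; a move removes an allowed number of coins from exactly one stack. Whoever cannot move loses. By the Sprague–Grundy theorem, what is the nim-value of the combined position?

2

All stacks use S = {1, 4, 7}:
G(0) = 0
G(1) = mex{0} = 1
G(2) = mex{1} = 0
G(3) = mex{0} = 1
G(4) = mex{1,0} = 2
G(5) = mex{2,1} = 0
G(6) = mex{0,0} = 1
G(7) = mex{1,1,0} = 2
G(8) = mex{2,2,1} = 0
G(9) = mex{0,0,0} = 1
G(10) = mex{1,1,1} = 0
G(11) = mex{0,2,2} = 1
G(12) = mex{1,0,0} = 2
G(13) = mex{2,1,1} = 0
G(14) = mex{0,0,2} = 1
G(15) = mex{1,1,0} = 2
G(16) = mex{2,2,1} = 0
G(17) = mex{0,0,0} = 1
G(18) = mex{1,1,1} = 0
G(19) = mex{0,2,2} = 1
G(20) = mex{1,0,0} = 2
G(21) = mex{2,1,1} = 0
G(22) = mex{0,0,2} = 1
G(23) = mex{1,1,0} = 2
G(24) = mex{2,2,1} = 0
Stack A: G(15) = 2.
Stack B: G(24) = 0.
Combined Grundy value = 2 ⊕ 0 = 2.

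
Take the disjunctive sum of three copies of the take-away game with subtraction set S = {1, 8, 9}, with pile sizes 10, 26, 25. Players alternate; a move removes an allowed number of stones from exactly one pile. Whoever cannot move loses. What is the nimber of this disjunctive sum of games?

3

All piles use S = {1, 8, 9}:
G(0) = 0
G(1) = mex{0} = 1
G(2) = mex{1} = 0
G(3) = mex{0} = 1
G(4) = mex{1} = 0
G(5) = mex{0} = 1
G(6) = mex{1} = 0
G(7) = mex{0} = 1
G(8) = mex{1,0} = 2
G(9) = mex{2,1,0} = 3
G(10) = mex{3,0,1} = 2
G(11) = mex{2,1,0} = 3
G(12) = mex{3,0,1} = 2
G(13) = mex{2,1,0} = 3
G(14) = mex{3,0,1} = 2
G(15) = mex{2,1,0} = 3
G(16) = mex{3,2,1} = 0
G(17) = mex{0,3,2} = 1
G(18) = mex{1,2,3} = 0
G(19) = mex{0,3,2} = 1
G(20) = mex{1,2,3} = 0
G(21) = mex{0,3,2} = 1
G(22) = mex{1,2,3} = 0
G(23) = mex{0,3,2} = 1
G(24) = mex{1,0,3} = 2
G(25) = mex{2,1,0} = 3
G(26) = mex{3,0,1} = 2
Pile A: G(10) = 2.
Pile B: G(26) = 2.
Pile C: G(25) = 3.
Combined Grundy value = 2 ⊕ 2 ⊕ 3 = 3.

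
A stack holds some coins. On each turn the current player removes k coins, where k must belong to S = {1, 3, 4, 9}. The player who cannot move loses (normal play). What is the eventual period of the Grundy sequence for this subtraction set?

12

n :  0  1  2  3  4  5  6  7  8  9 10 11 12 13 14 15 16 17 18 19 20 21 22 23 24 25
G :  0  1  0  1  2  3  2  0  1  4  3  2  0  1  0  1  2  3  2  0  1  4  3  2  0  1
G(n+12) = G(n) holds for n = 0,…,8 (a full window of length max(S) = 9), so the sequence is purely periodic with period 12.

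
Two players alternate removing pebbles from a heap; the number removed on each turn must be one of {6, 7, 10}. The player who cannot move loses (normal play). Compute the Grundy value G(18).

n :  0  1  2  3  4  5  6  7  8  9 10 11 12 13 14 15 16 17 18
G :  0  0  0  0  0  0  1  1  1  1  1  1  2  2  2  2  0  0  0

0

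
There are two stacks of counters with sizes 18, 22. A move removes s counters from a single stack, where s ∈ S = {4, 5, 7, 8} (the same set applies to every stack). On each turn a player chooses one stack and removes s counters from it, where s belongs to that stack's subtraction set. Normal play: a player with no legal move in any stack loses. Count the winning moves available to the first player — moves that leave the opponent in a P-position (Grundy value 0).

4

All stacks use S = {4, 5, 7, 8}:
n :  0  1  2  3  4  5  6  7  8  9 10 11 12 13 14 15 16 17 18 19 20 21 22
G :  0  0  0  0  1  1  1  1  2  2  2  2  0  0  0  0  1  1  1  1  2  2  2
Stack A: G(18) = 1.
Stack B: G(22) = 2.
Combined Grundy value = 1 ⊕ 2 = 3.
A winning move leaves total XOR = 0, i.e. changes one component's Grundy value g to g ⊕ X where X is the current total.
Stack A: need g' = 1⊕3 = 2. Options: 18−4→G=0, 18−5→G=0, 18−7→G=2, 18−8→G=2. Hits: 2.
Stack B: need g' = 2⊕3 = 1. Options: 22−4→G=1, 22−5→G=1, 22−7→G=0, 22−8→G=0. Hits: 2.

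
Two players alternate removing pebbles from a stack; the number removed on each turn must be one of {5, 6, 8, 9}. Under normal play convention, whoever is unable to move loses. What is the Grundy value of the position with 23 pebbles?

n :  0  1  2  3  4  5  6  7  8  9 10 11 12 13 14 15 16 17 18 19 20 21 22 23
G :  0  0  0  0  0  1  1  1  1  1  2  2  2  2  0  0  0  0  0  1  1  1  1  1

1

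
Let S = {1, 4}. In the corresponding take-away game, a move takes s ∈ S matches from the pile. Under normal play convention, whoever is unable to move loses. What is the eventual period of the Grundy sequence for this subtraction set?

5

G(0) = 0
G(1) = mex{0} = 1
G(2) = mex{1} = 0
G(3) = mex{0} = 1
G(4) = mex{1,0} = 2
G(5) = mex{2,1} = 0
G(6) = mex{0,0} = 1
G(7) = mex{1,1} = 0
G(8) = mex{0,2} = 1
G(9) = mex{1,0} = 2
G(10) = mex{2,1} = 0
G(11) = mex{0,0} = 1
G(12) = mex{1,1} = 0
G(13) = mex{0,2} = 1
G(14) = mex{1,0} = 2
G(n+5) = G(n) holds for n = 0,…,3 (a full window of length max(S) = 4), so the sequence is purely periodic with period 5.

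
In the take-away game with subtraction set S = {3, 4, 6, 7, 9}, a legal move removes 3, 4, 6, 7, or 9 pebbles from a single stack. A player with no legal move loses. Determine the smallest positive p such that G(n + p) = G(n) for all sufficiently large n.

12

n :  0  1  2  3  4  5  6  7  8  9 10 11 12 13 14 15 16 17 18 19 20 21 22 23 24 25
G :  0  0  0  1  1  1  2  2  2  3  3  3  0  0  0  1  1  1  2  2  2  3  3  3  0  0
G(n+12) = G(n) holds for n = 0,…,8 (a full window of length max(S) = 9), so the sequence is purely periodic with period 12.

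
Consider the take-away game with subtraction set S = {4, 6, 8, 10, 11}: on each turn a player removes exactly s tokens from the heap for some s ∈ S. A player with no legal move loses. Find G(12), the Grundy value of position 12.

G(0) = 0
G(1) = mex{} = 0
G(2) = mex{} = 0
G(3) = mex{} = 0
G(4) = mex{0} = 1
G(5) = mex{0} = 1
G(6) = mex{0,0} = 1
G(7) = mex{0,0} = 1
G(8) = mex{1,0,0} = 2
G(9) = mex{1,0,0} = 2
G(10) = mex{1,1,0,0} = 2
G(11) = mex{1,1,0,0,0} = 2
G(12) = mex{2,1,1,0,0} = 3

3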